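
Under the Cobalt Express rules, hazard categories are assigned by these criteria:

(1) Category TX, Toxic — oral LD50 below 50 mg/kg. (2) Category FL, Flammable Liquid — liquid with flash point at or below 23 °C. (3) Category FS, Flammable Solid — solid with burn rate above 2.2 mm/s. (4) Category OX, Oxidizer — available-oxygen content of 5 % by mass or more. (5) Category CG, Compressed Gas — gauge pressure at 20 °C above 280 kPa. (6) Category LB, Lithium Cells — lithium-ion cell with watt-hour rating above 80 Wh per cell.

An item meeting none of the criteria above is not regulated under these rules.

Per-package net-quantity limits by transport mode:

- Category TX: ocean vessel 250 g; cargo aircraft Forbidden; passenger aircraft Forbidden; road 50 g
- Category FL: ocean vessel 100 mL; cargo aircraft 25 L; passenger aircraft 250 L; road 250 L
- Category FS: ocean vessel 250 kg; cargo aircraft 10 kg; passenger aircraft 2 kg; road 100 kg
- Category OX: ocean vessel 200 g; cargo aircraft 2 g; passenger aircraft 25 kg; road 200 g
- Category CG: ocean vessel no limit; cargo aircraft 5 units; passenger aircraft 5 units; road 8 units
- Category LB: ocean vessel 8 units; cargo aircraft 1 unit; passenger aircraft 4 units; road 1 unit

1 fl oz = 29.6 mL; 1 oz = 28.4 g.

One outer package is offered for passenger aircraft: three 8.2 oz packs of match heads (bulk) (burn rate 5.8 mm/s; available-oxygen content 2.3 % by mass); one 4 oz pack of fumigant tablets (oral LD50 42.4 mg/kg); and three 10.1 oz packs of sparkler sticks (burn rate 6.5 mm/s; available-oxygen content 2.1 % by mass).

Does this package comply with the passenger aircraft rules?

The match heads (bulk) have burn rate 5.8 mm/s, which is > 2.2 mm/s, so they are Category FS (Flammable Solid).
The fumigant tablets have oral LD50 42.4 mg/kg, which is < 50 mg/kg, so they are Category TX (Toxic).
With burn rate 6.5 mm/s (> 2.2 mm/s), the sparkler sticks fall in Category FS.
Category FS net quantity: (three 8.2 oz packs = 698.64 g) + (three 10.1 oz packs = 860.52 g) = 1559.16 g.
1559.16 g is within the passenger aircraft limit of 2 kg for Category FS.
Category TX quantity: one 4 oz pack = 113.6 g.
By passenger aircraft, Category TX is Forbidden regardless of quantity.

No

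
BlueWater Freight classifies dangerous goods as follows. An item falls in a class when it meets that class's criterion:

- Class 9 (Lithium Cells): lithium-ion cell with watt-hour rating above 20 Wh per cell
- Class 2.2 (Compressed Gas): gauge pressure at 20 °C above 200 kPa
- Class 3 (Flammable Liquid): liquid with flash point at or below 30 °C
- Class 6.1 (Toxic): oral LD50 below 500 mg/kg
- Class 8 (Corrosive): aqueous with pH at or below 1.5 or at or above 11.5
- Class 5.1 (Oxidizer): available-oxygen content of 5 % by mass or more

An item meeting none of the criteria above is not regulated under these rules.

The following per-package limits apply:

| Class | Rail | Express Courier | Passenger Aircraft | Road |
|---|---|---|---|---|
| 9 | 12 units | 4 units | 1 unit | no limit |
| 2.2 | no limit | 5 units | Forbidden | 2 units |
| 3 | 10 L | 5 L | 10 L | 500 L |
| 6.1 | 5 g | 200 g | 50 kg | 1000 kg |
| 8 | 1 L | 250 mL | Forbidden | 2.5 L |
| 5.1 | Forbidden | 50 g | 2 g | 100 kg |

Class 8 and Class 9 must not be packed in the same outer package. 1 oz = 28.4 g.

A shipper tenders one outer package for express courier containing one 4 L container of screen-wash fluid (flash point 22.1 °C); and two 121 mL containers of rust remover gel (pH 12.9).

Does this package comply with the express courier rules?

Flash point 22.1 °C meets the Class 3 criterion (Flammable Liquid), so the screen-wash fluid is Class 3.
Rust remover gel: pH 12.9 ≥ 11.5 → Class 8 (Corrosive).
Class 8 quantity: two 121 mL containers = 242 mL.
That is within the Class 8 express courier limit of 250 mL.
Class 3 quantity: 4 L.
4 L is within the express courier limit of 5 L for Class 3.
The segregation rule (Class 8 with Class 9) does not apply to Class 8 with Class 3.
Every hazard class is within its express courier limit and no segregation rule is violated.

Yes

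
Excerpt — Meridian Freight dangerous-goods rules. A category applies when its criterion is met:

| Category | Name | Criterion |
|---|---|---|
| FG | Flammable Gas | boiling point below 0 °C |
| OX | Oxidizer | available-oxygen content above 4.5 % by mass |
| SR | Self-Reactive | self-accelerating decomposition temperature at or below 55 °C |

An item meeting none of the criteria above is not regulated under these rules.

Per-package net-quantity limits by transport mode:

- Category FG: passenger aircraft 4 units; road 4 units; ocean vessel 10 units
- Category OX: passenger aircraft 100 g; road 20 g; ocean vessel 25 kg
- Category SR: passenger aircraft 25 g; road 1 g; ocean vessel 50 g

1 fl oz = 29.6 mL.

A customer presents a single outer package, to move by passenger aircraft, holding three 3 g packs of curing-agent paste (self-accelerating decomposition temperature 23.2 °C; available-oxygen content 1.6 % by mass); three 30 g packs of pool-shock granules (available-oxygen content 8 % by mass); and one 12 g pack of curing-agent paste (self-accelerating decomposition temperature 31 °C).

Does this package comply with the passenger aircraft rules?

Curing-agent paste: self-accelerating decomposition temperature 23.2 °C ≤ 55 °C → Category SR (Self-Reactive).
The pool-shock granules have available-oxygen content 8 % by mass, which is > 4.5 % by mass, so they are Category OX (Oxidizer).
Self-accelerating decomposition temperature 31 °C meets the Category SR criterion (Self-Reactive), so the curing-agent paste is Category SR.
Total Category SR: (three 3 g packs = 9 g) + 12 g = 21 g.
21 g ≤ 25 g (passenger aircraft limit, Category SR) — within limit.
Category OX quantity: three 30 g packs = 90 g.
That is within the Category OX passenger aircraft limit of 100 g.
Every hazard category is within its passenger aircraft limit and no segregation rule is violated.

Yes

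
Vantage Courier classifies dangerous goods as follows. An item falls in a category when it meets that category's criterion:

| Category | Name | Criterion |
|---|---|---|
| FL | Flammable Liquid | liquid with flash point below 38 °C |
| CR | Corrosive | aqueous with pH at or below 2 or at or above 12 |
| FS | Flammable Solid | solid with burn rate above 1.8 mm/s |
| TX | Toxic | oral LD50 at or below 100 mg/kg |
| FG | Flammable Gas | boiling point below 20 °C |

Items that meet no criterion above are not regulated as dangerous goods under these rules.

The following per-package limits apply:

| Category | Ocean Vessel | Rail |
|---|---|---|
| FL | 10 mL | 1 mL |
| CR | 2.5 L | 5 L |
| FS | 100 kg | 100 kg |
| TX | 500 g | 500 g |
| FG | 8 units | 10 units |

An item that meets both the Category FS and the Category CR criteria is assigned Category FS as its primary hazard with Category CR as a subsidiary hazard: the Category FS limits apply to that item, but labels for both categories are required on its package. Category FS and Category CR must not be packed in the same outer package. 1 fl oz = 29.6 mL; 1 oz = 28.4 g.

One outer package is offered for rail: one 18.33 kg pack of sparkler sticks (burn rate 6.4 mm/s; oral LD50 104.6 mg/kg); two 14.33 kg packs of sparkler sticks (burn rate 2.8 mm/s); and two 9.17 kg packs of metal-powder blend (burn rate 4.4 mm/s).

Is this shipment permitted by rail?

Sparkler sticks: burn rate 6.4 mm/s > 1.8 mm/s → Category FS (Flammable Solid).
The sparkler sticks have burn rate 2.8 mm/s, which is > 1.8 mm/s, so they are Category FS (Flammable Solid).
Burn rate 4.4 mm/s meets the Category FS criterion (Flammable Solid), so the metal-powder blend is Category FS.
Category FS net quantity: 18.33 kg + (two 14.33 kg packs = 28.66 kg) + (two 9.17 kg packs = 18.34 kg) = 65.33 kg.
That is within the Category FS rail limit of 100 kg.

Yes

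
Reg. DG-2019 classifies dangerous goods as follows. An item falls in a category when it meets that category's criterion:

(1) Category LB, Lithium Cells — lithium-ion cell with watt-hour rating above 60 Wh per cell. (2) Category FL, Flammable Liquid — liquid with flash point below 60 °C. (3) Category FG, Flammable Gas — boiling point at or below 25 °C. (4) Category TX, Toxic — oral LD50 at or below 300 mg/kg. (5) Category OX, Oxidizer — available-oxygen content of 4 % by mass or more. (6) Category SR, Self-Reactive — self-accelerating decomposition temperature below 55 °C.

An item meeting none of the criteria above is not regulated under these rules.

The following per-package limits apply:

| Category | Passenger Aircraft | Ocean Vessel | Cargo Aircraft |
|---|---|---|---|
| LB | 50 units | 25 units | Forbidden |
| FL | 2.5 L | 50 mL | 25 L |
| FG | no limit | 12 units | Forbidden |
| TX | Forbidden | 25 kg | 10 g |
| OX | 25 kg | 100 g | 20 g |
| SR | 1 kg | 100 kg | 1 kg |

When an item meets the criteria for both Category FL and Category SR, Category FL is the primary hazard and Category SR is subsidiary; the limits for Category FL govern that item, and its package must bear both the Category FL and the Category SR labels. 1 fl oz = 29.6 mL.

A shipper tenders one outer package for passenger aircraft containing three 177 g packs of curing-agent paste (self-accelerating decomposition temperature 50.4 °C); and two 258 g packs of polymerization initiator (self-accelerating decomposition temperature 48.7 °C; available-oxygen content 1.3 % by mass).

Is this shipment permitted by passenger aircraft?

No

Curing-agent paste: self-accelerating decomposition temperature 50.4 °C < 55 °C → Category SR (Self-Reactive).
With self-accelerating decomposition temperature 48.7 °C (< 55 °C), the polymerization initiator falls in Category SR.
Category SR net quantity: (three 177 g packs = 531 g) + (two 258 g packs = 516 g) = 1.047 kg.
That exceeds the Category SR passenger aircraft limit of 1 kg.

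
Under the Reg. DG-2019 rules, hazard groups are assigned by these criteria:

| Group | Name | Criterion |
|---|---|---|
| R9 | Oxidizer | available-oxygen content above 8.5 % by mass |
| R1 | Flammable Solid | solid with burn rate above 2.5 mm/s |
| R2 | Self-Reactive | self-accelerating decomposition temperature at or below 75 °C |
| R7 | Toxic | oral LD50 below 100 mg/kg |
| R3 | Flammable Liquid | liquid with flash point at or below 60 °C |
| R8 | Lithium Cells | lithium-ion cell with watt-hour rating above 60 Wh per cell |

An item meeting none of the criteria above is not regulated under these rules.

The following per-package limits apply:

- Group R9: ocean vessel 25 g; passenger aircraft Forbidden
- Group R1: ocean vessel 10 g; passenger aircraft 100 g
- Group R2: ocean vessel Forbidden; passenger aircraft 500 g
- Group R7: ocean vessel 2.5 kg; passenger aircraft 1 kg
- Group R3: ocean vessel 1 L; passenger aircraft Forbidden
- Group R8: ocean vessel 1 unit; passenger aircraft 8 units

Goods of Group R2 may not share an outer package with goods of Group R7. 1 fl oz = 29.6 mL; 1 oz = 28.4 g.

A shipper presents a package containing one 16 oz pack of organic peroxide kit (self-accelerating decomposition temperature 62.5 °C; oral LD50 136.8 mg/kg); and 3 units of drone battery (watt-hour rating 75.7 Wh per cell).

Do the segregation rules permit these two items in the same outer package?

Yes

Organic peroxide kit: self-accelerating decomposition temperature 62.5 °C ≤ 75 °C → Group R2 (Self-Reactive).
The drone battery has watt-hour rating 75.7 Wh per cell, which is > 60 Wh per cell, so it is Group R8 (Lithium Cells).
No segregation rule bars Group R2 with Group R8.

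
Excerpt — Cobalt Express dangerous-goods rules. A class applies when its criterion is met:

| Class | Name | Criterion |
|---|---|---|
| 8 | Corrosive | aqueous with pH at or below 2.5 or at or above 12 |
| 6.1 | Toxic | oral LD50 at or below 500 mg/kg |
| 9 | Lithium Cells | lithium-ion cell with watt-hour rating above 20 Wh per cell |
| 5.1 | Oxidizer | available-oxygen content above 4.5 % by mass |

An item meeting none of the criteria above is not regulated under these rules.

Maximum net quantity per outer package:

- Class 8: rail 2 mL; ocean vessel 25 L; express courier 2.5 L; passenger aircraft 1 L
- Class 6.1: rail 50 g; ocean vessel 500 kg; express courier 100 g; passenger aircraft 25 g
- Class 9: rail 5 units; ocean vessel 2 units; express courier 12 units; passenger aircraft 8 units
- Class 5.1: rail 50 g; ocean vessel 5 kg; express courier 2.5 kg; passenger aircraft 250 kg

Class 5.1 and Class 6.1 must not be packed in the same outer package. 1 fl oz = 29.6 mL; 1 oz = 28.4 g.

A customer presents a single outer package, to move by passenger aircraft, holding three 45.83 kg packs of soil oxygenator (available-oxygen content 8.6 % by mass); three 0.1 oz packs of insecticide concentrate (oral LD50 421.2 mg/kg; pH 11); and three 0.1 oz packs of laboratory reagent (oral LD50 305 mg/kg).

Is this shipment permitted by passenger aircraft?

No

Available-oxygen content 8.6 % by mass meets the Class 5.1 criterion (Oxidizer), so the soil oxygenator is Class 5.1.
Oral LD50 421.2 mg/kg meets the Class 6.1 criterion (Toxic), so the insecticide concentrate is Class 6.1.
With oral LD50 305 mg/kg (≤ 500 mg/kg), the laboratory reagent falls in Class 6.1.
Class 5.1 quantity: three 45.83 kg packs = 137.49 kg.
137.49 kg is within the passenger aircraft limit of 250 kg for Class 5.1.
Class 6.1 net quantity: (three 0.1 oz packs = 8.52 g) + (three 0.1 oz packs = 8.52 g) = 17.04 g.
17.04 g is within the passenger aircraft limit of 25 g for Class 6.1.
Class 5.1 and Class 6.1 may not share an outer package.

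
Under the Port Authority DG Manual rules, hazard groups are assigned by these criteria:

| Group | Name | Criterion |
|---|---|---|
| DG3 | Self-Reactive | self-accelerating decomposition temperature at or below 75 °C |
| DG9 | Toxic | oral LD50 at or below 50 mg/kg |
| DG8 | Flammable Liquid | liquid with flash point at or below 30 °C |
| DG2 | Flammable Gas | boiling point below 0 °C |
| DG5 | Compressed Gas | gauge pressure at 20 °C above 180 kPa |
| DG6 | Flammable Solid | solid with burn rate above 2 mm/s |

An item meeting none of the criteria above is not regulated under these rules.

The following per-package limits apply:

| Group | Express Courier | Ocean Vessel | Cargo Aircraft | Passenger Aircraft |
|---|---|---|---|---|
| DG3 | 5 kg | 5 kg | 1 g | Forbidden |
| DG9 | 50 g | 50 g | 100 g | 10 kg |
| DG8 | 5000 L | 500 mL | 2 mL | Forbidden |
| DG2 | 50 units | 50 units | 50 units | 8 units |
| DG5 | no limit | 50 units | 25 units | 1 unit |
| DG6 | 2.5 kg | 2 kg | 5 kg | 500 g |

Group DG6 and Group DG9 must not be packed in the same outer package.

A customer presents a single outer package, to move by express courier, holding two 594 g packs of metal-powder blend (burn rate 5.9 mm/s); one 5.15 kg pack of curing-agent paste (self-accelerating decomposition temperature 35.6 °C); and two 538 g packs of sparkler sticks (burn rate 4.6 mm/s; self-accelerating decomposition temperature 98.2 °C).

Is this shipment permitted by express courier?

With burn rate 5.9 mm/s (> 2 mm/s), the metal-powder blend falls in Group DG6.
The curing-agent paste has self-accelerating decomposition temperature 35.6 °C, which is ≤ 75 °C, so it is Group DG3 (Self-Reactive).
With burn rate 4.6 mm/s (> 2 mm/s), the sparkler sticks fall in Group DG6.
Total Group DG6: (two 594 g packs = 1.188 kg) + (two 538 g packs = 1.076 kg) = 2.264 kg.
2.264 kg is within the express courier limit of 2.5 kg for Group DG6.
Group DG3 quantity: 5.15 kg.
5.15 kg > 5 kg (express courier limit, Group DG3) — over the limit.
The segregation rule (Group DG6 with Group DG9) does not apply to Group DG6 with Group DG3.

No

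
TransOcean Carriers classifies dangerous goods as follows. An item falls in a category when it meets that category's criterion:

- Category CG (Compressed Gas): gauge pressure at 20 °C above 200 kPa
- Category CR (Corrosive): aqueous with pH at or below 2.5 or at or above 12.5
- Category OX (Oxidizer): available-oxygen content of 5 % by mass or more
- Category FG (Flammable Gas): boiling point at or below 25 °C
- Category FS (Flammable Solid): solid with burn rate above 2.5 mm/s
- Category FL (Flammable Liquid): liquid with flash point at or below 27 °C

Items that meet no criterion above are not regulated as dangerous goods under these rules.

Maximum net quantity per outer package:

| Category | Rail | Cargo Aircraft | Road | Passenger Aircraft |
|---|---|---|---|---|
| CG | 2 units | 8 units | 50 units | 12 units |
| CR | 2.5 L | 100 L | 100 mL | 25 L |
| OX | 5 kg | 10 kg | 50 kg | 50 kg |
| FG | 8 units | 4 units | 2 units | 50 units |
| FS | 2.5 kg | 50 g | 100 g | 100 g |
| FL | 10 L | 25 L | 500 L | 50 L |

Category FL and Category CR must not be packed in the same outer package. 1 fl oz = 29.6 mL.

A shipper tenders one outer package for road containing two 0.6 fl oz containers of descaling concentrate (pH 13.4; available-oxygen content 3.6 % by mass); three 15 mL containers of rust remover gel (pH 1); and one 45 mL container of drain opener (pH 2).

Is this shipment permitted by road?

Descaling concentrate: pH 13.4 ≥ 12.5 → Category CR (Corrosive).
pH 1 meets the Category CR criterion (Corrosive), so the rust remover gel is Category CR.
pH 2 meets the Category CR criterion (Corrosive), so the drain opener is Category CR.
Category CR net quantity: (two 0.6 fl oz containers = 35.52 mL) + (three 15 mL containers = 45 mL) + 45 mL = 125.52 mL.
That exceeds the Category CR road limit of 100 mL.

No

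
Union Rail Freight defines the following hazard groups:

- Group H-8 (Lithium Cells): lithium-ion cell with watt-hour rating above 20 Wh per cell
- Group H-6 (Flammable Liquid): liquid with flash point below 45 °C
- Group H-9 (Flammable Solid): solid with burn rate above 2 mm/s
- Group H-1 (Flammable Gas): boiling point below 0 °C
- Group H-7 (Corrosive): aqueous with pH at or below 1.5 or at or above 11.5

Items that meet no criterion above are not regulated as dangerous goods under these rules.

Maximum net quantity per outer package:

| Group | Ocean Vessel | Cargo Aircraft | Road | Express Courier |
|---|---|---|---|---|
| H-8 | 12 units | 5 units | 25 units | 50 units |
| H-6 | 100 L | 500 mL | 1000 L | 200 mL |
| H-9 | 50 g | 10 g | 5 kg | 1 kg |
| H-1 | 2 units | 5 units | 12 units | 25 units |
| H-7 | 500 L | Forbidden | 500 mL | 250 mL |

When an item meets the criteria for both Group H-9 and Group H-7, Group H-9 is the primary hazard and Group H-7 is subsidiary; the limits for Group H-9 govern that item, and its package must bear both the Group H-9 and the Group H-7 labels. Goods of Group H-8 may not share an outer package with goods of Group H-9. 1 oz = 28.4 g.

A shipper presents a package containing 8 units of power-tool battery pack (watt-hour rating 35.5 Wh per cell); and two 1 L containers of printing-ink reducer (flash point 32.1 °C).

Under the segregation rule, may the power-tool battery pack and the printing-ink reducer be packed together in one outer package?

The power-tool battery pack has watt-hour rating 35.5 Wh per cell, which is > 20 Wh per cell, so it is Group H-8 (Lithium Cells).
With flash point 32.1 °C (< 45 °C), the printing-ink reducer falls in Group H-6.
No segregation rule bars Group H-8 with Group H-6.

Yes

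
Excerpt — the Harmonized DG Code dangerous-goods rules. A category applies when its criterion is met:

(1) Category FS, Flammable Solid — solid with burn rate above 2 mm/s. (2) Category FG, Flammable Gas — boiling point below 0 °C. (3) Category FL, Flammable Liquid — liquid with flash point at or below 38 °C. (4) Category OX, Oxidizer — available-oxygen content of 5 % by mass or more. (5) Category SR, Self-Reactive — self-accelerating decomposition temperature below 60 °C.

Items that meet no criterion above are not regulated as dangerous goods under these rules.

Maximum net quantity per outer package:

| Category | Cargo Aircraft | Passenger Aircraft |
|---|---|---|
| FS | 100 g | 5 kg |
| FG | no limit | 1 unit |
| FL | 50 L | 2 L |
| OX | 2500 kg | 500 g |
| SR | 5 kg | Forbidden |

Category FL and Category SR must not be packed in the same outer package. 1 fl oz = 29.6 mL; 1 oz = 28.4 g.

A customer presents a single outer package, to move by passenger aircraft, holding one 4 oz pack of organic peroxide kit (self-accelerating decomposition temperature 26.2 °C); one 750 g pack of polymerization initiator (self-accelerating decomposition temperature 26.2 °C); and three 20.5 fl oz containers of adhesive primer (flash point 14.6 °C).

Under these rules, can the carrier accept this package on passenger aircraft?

No

With self-accelerating decomposition temperature 26.2 °C (< 60 °C), the organic peroxide kit falls in Category SR.
With self-accelerating decomposition temperature 26.2 °C (< 60 °C), the polymerization initiator falls in Category SR.
With flash point 14.6 °C (≤ 38 °C), the adhesive primer falls in Category FL.
Category FL quantity: three 20.5 fl oz containers = 1820.4 mL.
1820.4 mL ≤ 2 L (passenger aircraft limit, Category FL) — within limit.
Total Category SR: (one 4 oz pack = 113.6 g) + 750 g = 863.6 g.
Category SR is Forbidden by passenger aircraft.
Category FL and Category SR may not share an outer package.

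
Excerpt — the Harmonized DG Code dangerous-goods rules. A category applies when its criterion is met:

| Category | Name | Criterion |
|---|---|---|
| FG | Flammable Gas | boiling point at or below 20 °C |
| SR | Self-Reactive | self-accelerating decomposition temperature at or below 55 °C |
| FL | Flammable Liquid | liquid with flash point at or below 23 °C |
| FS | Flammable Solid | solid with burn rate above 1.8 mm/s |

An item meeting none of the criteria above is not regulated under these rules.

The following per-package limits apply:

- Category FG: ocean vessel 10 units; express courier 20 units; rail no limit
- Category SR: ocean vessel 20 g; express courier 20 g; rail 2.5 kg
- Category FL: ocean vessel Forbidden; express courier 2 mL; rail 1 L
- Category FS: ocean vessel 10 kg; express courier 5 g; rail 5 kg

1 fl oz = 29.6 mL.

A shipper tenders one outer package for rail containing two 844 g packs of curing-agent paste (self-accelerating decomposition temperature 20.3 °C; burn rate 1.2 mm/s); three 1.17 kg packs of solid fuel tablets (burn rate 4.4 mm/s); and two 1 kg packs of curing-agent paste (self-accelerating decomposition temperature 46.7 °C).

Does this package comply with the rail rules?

No

Self-accelerating decomposition temperature 20.3 °C meets the Category SR criterion (Self-Reactive), so the curing-agent paste is Category SR.
Solid fuel tablets: burn rate 4.4 mm/s > 1.8 mm/s → Category FS (Flammable Solid).
The curing-agent paste has self-accelerating decomposition temperature 46.7 °C, which is ≤ 55 °C, so it is Category SR (Self-Reactive).
Category SR net quantity: (two 844 g packs = 1.688 kg) + (two 1 kg packs = 2 kg) = 3.688 kg.
3.688 kg > 2.5 kg (rail limit, Category SR) — over the limit.
Category FS quantity: three 1.17 kg packs = 3.51 kg.
3.51 kg is within the rail limit of 5 kg for Category FS.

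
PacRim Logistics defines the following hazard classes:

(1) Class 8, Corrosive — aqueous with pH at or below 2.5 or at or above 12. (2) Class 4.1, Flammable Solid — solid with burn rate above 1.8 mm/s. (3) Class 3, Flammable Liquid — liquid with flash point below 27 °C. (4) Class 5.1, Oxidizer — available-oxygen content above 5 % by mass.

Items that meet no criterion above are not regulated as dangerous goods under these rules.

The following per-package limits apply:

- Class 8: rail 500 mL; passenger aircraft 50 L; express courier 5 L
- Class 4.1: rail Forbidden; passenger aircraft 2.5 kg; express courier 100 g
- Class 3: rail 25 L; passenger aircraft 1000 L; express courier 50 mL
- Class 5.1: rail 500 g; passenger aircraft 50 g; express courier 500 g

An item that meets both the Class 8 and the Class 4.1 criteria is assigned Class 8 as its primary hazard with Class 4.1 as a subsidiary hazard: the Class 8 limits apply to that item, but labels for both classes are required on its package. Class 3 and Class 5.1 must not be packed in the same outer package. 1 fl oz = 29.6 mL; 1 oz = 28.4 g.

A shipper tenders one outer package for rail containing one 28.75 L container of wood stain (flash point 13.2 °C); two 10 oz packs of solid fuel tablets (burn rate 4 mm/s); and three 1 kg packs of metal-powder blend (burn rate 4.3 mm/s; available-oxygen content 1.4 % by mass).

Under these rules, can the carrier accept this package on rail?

No

With flash point 13.2 °C (< 27 °C), the wood stain falls in Class 3.
The solid fuel tablets have burn rate 4 mm/s, which is > 1.8 mm/s, so they are Class 4.1 (Flammable Solid).
Burn rate 4.3 mm/s meets the Class 4.1 criterion (Flammable Solid), so the metal-powder blend is Class 4.1.
Class 4.1 net quantity: (two 10 oz packs = 568 g) + (three 1 kg packs = 3 kg) = 3.568 kg.
Class 4.1 is Forbidden by rail.
Class 3 quantity: 28.75 L.
That exceeds the Class 3 rail limit of 25 L.
The segregation rule (Class 3 with Class 5.1) does not apply to Class 4.1 with Class 3.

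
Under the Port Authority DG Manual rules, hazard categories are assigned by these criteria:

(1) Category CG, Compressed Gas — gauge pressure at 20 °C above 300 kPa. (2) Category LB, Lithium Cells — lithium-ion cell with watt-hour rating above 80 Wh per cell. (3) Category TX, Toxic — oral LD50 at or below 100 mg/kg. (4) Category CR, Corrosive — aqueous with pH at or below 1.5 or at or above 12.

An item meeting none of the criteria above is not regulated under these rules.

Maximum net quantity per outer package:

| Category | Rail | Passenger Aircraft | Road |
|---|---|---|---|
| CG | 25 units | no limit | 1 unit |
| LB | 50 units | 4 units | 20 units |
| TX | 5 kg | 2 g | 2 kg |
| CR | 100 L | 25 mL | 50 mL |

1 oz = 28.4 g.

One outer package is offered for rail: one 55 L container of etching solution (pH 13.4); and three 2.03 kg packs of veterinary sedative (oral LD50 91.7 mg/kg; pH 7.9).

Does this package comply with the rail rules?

No

pH 13.4 meets the Category CR criterion (Corrosive), so the etching solution is Category CR.
Veterinary sedative: oral LD50 91.7 mg/kg ≤ 100 mg/kg → Category TX (Toxic).
Category CR quantity: 55 L.
55 L ≤ 100 L (rail limit, Category CR) — within limit.
Category TX quantity: three 2.03 kg packs = 6.09 kg.
That exceeds the Category TX rail limit of 5 kg.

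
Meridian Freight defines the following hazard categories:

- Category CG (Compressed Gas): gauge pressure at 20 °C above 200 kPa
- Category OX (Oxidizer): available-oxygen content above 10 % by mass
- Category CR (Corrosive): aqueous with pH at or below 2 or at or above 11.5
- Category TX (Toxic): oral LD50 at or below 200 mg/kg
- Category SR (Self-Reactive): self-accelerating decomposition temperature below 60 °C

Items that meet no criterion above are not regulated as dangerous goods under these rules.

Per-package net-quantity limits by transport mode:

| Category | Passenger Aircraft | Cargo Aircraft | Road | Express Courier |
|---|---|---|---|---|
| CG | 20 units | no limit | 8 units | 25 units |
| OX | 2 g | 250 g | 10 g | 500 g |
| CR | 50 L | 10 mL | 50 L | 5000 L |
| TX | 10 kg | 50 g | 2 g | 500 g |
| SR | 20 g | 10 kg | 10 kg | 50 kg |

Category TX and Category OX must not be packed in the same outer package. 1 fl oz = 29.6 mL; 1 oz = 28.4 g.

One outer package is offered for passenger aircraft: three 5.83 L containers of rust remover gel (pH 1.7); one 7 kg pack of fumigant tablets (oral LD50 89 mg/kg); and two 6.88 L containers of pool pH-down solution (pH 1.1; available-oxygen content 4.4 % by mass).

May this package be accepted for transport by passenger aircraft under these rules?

Yes

With pH 1.7 (≤ 2), the rust remover gel falls in Category CR.
Fumigant tablets: oral LD50 89 mg/kg ≤ 200 mg/kg → Category TX (Toxic).
Pool pH-down solution: pH 1.1 ≤ 2 → Category CR (Corrosive).
Category TX quantity: 7 kg.
7 kg is within the passenger aircraft limit of 10 kg for Category TX.
Category CR net quantity: (three 5.83 L containers = 17.49 L) + (two 6.88 L containers = 13.76 L) = 31.25 L.
31.25 L ≤ 50 L (passenger aircraft limit, Category CR) — within limit.
The segregation rule (Category TX with Category OX) does not apply to Category TX with Category CR.
Every hazard category is within its passenger aircraft limit and no segregation rule is violated.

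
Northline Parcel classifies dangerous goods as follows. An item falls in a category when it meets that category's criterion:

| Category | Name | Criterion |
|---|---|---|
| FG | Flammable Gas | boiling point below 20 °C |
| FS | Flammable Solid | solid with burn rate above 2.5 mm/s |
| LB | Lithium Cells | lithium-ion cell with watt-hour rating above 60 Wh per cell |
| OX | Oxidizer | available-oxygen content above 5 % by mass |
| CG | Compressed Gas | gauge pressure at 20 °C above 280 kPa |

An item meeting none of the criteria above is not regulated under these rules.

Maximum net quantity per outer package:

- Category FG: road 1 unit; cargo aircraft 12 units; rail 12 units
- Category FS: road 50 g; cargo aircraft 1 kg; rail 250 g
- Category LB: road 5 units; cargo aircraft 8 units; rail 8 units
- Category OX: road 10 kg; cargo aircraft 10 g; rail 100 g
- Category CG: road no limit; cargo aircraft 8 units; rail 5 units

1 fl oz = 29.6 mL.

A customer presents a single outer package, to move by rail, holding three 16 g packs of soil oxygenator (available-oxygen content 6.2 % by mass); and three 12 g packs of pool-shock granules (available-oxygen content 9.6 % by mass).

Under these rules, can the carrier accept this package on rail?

Yes

With available-oxygen content 6.2 % by mass (> 5 % by mass), the soil oxygenator falls in Category OX.
The pool-shock granules have available-oxygen content 9.6 % by mass, which is > 5 % by mass, so they are Category OX (Oxidizer).
Total Category OX: (three 16 g packs = 48 g) + (three 12 g packs = 36 g) = 84 g.
84 g is within the rail limit of 100 g for Category OX.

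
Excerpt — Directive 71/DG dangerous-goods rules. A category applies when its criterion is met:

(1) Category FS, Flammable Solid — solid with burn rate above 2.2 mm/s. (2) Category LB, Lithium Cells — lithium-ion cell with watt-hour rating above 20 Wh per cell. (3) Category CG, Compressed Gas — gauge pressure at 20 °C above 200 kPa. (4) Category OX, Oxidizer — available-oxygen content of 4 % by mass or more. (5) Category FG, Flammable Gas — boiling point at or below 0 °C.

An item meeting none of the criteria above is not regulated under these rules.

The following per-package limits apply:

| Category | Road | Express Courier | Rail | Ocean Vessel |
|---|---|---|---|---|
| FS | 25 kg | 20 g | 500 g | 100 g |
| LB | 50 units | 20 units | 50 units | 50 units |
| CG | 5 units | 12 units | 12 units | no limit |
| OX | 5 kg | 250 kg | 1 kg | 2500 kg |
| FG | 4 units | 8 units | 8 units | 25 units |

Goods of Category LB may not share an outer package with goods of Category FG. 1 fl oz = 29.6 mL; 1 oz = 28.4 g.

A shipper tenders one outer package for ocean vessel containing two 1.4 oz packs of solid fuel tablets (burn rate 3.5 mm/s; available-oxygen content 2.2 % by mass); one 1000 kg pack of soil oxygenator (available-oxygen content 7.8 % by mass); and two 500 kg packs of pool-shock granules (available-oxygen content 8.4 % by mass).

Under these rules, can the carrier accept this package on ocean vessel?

Solid fuel tablets: burn rate 3.5 mm/s > 2.2 mm/s → Category FS (Flammable Solid).
The soil oxygenator has available-oxygen content 7.8 % by mass, which is ≥ 4 % by mass, so it is Category OX (Oxidizer).
The pool-shock granules have available-oxygen content 8.4 % by mass, which is ≥ 4 % by mass, so they are Category OX (Oxidizer).
Total Category OX: 1000 kg + (two 500 kg packs = 1000 kg) = 2000 kg.
2000 kg ≤ 2500 kg (ocean vessel limit, Category OX) — within limit.
Category FS quantity: two 1.4 oz packs = 79.52 g.
79.52 g is within the ocean vessel limit of 100 g for Category FS.
The segregation rule (Category LB with Category FG) does not apply to Category OX with Category FS.
Every hazard category is within its ocean vessel limit and no segregation rule is violated.

Yes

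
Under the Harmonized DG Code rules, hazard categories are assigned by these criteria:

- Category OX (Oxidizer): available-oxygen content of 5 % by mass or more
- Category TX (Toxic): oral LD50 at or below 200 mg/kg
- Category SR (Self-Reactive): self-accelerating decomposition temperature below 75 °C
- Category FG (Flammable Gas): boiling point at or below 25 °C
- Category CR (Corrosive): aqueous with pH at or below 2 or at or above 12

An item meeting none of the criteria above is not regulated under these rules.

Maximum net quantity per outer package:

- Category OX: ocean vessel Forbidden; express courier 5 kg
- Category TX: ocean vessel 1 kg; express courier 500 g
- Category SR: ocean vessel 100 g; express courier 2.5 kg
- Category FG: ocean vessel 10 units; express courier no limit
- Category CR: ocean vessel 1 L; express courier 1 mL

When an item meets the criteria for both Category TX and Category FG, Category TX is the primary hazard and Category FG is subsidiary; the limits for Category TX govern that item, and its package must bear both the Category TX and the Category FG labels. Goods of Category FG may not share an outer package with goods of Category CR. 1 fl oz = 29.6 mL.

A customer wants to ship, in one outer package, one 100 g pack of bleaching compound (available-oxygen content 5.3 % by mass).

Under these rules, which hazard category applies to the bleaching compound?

Category OX

Bleaching compound: available-oxygen content 5.3 % by mass ≥ 5 % by mass → Category OX (Oxidizer).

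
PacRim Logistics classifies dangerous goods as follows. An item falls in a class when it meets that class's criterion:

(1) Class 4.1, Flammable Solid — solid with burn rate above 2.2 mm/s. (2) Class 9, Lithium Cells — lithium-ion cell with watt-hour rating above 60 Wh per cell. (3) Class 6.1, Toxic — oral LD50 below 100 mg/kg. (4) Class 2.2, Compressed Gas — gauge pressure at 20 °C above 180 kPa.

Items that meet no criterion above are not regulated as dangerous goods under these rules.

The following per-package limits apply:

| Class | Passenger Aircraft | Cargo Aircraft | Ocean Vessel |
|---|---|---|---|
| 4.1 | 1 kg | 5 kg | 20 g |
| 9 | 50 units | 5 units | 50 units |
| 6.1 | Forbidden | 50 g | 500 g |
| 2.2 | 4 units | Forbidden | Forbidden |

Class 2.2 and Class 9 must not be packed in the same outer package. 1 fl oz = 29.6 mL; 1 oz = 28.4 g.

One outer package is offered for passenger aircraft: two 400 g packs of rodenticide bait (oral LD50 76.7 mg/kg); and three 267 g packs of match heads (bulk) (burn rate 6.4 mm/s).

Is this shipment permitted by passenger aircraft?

No

Rodenticide bait: oral LD50 76.7 mg/kg < 100 mg/kg → Class 6.1 (Toxic).
With burn rate 6.4 mm/s (> 2.2 mm/s), the match heads (bulk) fall in Class 4.1.
Class 6.1 quantity: two 400 g packs = 800 g.
By passenger aircraft, Class 6.1 is Forbidden regardless of quantity.
Class 4.1 quantity: three 267 g packs = 801 g.
That is within the Class 4.1 passenger aircraft limit of 1 kg.
The segregation rule (Class 2.2 with Class 9) does not apply to Class 6.1 with Class 4.1.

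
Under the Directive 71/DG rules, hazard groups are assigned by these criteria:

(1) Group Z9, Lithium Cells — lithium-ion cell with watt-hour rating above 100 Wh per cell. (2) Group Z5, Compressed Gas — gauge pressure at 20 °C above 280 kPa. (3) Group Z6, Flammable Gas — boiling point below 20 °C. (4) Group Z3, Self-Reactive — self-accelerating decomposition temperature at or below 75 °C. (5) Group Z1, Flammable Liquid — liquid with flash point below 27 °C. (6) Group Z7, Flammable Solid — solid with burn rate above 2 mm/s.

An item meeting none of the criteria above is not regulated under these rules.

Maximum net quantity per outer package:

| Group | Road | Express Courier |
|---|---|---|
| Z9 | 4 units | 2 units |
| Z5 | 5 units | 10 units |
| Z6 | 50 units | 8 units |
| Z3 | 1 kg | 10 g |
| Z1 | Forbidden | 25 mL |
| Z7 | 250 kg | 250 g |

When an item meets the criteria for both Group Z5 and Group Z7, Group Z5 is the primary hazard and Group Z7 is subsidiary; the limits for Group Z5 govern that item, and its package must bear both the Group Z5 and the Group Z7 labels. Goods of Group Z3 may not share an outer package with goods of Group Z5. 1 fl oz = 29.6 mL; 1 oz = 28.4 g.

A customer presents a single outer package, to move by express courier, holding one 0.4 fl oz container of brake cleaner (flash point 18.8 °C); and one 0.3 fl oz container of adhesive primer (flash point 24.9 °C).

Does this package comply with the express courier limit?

Flash point 18.8 °C meets the Group Z1 criterion (Flammable Liquid), so the brake cleaner is Group Z1.
With flash point 24.9 °C (< 27 °C), the adhesive primer falls in Group Z1.
Group Z1 net quantity: (one 0.4 fl oz container = 11.84 mL) + (one 0.3 fl oz container = 8.88 mL) = 20.72 mL.
That is within the Group Z1 express courier limit of 25 mL.

Yes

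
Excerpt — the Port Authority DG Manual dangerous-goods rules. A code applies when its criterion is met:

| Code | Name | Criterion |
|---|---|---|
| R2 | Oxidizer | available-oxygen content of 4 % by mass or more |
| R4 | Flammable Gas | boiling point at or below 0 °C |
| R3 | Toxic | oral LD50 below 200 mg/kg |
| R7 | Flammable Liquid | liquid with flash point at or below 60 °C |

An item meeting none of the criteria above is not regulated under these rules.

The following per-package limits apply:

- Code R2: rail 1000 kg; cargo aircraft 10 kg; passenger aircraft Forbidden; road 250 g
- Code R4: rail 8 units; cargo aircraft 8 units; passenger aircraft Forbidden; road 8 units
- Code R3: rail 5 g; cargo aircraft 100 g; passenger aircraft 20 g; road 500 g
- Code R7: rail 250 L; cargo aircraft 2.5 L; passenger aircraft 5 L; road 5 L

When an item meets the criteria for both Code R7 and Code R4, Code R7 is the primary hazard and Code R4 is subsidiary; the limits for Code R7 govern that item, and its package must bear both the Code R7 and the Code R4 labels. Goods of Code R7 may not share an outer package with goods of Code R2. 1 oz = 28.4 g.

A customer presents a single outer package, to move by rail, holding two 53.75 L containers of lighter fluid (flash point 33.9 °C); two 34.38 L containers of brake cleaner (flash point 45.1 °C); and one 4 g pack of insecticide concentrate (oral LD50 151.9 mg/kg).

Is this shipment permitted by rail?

Yes

Flash point 33.9 °C meets the Code R7 criterion (Flammable Liquid), so the lighter fluid is Code R7.
Brake cleaner: flash point 45.1 °C ≤ 60 °C → Code R7 (Flammable Liquid).
Insecticide concentrate: oral LD50 151.9 mg/kg < 200 mg/kg → Code R3 (Toxic).
Code R7 net quantity: (two 53.75 L containers = 107.5 L) + (two 34.38 L containers = 68.76 L) = 176.26 L.
176.26 L ≤ 250 L (rail limit, Code R7) — within limit.
Code R3 quantity: 4 g.
4 g ≤ 5 g (rail limit, Code R3) — within limit.
The segregation rule (Code R7 with Code R2) does not apply to Code R7 with Code R3.
Every hazard code is within its rail limit and no segregation rule is violated.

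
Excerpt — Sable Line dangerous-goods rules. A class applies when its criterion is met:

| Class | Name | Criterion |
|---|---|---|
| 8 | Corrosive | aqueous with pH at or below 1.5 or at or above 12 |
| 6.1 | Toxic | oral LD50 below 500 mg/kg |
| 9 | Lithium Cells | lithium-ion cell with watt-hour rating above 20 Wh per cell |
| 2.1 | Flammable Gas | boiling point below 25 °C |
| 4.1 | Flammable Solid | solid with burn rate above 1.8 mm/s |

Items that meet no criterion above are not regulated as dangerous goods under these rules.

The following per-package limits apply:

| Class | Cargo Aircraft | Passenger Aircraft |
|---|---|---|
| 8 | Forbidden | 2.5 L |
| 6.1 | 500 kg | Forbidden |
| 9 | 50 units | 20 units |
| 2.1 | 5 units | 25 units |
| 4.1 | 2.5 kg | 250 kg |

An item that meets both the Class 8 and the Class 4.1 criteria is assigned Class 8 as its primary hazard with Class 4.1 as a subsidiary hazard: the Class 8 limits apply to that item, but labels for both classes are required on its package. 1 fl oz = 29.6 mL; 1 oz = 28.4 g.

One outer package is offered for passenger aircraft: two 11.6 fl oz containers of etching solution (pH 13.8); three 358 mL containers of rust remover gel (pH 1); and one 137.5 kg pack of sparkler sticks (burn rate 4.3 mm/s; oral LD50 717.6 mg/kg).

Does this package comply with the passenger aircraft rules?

Yes

Etching solution: pH 13.8 ≥ 12 → Class 8 (Corrosive).
The rust remover gel has pH 1, which is ≤ 1.5, so it is Class 8 (Corrosive).
The sparkler sticks have burn rate 4.3 mm/s, which is > 1.8 mm/s, so they are Class 4.1 (Flammable Solid).
Total Class 8: (two 11.6 fl oz containers = 686.72 mL) + (three 358 mL containers = 1.074 L) = 1760.72 mL.
1760.72 mL is within the passenger aircraft limit of 2.5 L for Class 8.
Class 4.1 quantity: 137.5 kg.
That is within the Class 4.1 passenger aircraft limit of 250 kg.
Every hazard class is within its passenger aircraft limit and no segregation rule is violated.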